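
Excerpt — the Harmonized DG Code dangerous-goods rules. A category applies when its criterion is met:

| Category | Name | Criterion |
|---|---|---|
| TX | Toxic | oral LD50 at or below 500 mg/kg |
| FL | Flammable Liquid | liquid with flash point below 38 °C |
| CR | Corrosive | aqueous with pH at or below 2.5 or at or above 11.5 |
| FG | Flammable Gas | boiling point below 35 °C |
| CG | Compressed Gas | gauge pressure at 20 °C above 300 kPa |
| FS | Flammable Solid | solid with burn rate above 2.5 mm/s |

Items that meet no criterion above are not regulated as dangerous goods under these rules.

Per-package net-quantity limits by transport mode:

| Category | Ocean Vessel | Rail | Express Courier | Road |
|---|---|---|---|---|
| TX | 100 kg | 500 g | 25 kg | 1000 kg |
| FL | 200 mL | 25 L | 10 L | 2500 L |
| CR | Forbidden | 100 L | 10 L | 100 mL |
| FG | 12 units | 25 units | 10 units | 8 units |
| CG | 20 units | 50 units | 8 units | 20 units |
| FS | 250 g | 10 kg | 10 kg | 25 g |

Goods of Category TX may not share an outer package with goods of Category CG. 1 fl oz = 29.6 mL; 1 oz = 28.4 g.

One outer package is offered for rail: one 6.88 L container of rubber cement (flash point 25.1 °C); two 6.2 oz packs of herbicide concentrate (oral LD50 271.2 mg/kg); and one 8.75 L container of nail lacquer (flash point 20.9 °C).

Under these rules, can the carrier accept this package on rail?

Yes

Flash point 25.1 °C meets the Category FL criterion (Flammable Liquid), so the rubber cement is Category FL.
Herbicide concentrate: oral LD50 271.2 mg/kg ≤ 500 mg/kg → Category TX (Toxic).
The nail lacquer has flash point 20.9 °C, which is < 38 °C, so it is Category FL (Flammable Liquid).
Category TX quantity: two 6.2 oz packs = 352.16 g.
352.16 g is within the rail limit of 500 g for Category TX.
Category FL net quantity: 6.88 L + 8.75 L = 15.63 L.
15.63 L ≤ 25 L (rail limit, Category FL) — within limit.
The segregation rule (Category TX with Category CG) does not apply to Category TX with Category FL.
Every hazard category is within its rail limit and no segregation rule is violated.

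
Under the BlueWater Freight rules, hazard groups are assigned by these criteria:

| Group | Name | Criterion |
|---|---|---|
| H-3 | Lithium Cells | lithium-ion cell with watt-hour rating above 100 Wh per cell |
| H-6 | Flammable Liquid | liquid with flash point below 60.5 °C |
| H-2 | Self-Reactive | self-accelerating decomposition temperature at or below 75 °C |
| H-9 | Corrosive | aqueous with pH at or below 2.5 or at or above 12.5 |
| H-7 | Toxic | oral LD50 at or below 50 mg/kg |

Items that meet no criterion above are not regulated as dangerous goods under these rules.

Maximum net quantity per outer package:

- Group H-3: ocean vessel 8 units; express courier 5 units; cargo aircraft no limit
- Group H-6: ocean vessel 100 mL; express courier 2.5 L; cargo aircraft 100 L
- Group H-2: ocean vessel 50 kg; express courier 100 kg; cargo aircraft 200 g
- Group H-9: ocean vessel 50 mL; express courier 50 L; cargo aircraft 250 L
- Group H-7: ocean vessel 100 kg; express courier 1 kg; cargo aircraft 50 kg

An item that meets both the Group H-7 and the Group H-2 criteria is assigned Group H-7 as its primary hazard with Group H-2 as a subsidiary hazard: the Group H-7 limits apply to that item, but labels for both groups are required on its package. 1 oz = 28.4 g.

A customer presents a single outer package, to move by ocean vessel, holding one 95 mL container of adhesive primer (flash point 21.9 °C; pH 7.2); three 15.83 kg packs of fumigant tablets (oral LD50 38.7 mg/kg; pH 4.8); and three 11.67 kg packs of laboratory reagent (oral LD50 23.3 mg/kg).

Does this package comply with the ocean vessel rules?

Yes

The adhesive primer has flash point 21.9 °C, which is < 60.5 °C, so it is Group H-6 (Flammable Liquid).
Oral LD50 38.7 mg/kg meets the Group H-7 criterion (Toxic), so the fumigant tablets are Group H-7.
Laboratory reagent: oral LD50 23.3 mg/kg ≤ 50 mg/kg → Group H-7 (Toxic).
Group H-7 net quantity: (three 15.83 kg packs = 47.49 kg) + (three 11.67 kg packs = 35.01 kg) = 82.5 kg.
82.5 kg is within the ocean vessel limit of 100 kg for Group H-7.
Group H-6 quantity: 95 mL.
That is within the Group H-6 ocean vessel limit of 100 mL.
Every hazard group is within its ocean vessel limit and no segregation rule is violated.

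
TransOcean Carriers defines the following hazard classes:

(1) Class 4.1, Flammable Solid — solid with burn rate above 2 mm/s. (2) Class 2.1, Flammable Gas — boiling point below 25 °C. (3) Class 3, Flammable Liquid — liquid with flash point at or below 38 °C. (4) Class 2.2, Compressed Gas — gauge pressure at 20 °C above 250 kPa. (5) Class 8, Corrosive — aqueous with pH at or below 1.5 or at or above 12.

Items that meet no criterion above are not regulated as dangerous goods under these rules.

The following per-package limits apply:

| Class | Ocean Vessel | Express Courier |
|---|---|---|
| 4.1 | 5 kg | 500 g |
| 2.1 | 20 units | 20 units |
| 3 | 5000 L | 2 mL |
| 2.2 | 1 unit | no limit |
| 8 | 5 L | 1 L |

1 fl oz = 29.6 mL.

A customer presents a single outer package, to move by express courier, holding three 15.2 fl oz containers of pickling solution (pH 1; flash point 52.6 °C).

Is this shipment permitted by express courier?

The pickling solution has pH 1, which is ≤ 1.5, so it is Class 8 (Corrosive).
Class 8 quantity: three 15.2 fl oz containers = 1349.76 mL.
1349.76 mL > 1 L (express courier limit, Class 8) — over the limit.

No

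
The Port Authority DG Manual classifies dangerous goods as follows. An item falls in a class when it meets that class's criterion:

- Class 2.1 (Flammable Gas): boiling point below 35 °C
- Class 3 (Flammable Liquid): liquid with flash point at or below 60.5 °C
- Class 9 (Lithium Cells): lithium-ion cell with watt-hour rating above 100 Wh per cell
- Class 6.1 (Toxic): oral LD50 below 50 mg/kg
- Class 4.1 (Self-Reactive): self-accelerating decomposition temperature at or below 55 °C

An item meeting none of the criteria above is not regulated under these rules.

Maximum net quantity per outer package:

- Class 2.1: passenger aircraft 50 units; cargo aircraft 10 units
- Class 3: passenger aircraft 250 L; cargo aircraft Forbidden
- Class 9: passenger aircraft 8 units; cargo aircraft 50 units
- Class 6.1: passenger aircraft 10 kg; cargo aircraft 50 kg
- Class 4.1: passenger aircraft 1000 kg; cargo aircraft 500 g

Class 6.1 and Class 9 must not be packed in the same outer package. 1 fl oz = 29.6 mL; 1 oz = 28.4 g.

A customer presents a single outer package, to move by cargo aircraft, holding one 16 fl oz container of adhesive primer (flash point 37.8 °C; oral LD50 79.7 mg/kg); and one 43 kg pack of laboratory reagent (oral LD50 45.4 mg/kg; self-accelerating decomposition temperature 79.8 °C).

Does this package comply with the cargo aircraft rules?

No

With flash point 37.8 °C (≤ 60.5 °C), the adhesive primer falls in Class 3.
Laboratory reagent: oral LD50 45.4 mg/kg < 50 mg/kg → Class 6.1 (Toxic).
Class 3 quantity: one 16 fl oz container = 473.6 mL.
Class 3 is Forbidden by cargo aircraft.
Class 6.1 quantity: 43 kg.
43 kg is within the cargo aircraft limit of 50 kg for Class 6.1.
The segregation rule (Class 6.1 with Class 9) does not apply to Class 3 with Class 6.1.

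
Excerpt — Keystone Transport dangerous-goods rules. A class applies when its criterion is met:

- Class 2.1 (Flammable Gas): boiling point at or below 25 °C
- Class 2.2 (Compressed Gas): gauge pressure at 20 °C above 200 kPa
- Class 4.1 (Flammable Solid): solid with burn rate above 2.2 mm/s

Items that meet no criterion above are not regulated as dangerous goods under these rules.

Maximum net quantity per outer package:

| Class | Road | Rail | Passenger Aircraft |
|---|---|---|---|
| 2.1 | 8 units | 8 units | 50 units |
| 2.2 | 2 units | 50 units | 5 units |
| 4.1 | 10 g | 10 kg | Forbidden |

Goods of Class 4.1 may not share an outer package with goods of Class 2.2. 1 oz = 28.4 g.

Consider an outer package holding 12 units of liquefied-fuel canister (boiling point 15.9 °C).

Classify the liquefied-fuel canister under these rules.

With boiling point 15.9 °C (≤ 25 °C), the liquefied-fuel canister falls in Class 2.1.

Class 2.1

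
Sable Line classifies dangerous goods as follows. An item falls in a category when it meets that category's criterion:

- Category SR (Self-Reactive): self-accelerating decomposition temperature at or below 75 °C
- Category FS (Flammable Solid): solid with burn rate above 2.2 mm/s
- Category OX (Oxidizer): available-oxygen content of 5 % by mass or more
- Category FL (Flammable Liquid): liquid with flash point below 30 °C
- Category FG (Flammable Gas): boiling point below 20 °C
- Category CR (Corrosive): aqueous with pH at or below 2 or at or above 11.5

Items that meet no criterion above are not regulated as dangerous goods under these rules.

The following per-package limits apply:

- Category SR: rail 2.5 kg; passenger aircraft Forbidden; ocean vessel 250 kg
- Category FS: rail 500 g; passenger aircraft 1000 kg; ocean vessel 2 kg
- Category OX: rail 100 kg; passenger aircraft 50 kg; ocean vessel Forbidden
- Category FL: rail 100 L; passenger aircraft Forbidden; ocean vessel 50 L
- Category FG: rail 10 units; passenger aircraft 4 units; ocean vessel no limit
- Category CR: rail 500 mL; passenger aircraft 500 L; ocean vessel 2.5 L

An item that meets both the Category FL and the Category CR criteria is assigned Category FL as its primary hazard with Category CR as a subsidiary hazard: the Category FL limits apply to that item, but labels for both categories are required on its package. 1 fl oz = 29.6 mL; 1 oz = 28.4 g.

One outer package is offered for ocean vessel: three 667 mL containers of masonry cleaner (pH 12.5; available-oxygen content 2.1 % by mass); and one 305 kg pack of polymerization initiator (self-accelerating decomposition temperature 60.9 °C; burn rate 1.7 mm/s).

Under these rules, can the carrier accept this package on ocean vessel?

No

The masonry cleaner has pH 12.5, which is ≥ 11.5, so it is Category CR (Corrosive).
Polymerization initiator: self-accelerating decomposition temperature 60.9 °C ≤ 75 °C → Category SR (Self-Reactive).
Category CR quantity: three 667 mL containers = 2.001 L.
2.001 L ≤ 2.5 L (ocean vessel limit, Category CR) — within limit.
Category SR quantity: 305 kg.
305 kg exceeds the ocean vessel limit of 250 kg for Category SR.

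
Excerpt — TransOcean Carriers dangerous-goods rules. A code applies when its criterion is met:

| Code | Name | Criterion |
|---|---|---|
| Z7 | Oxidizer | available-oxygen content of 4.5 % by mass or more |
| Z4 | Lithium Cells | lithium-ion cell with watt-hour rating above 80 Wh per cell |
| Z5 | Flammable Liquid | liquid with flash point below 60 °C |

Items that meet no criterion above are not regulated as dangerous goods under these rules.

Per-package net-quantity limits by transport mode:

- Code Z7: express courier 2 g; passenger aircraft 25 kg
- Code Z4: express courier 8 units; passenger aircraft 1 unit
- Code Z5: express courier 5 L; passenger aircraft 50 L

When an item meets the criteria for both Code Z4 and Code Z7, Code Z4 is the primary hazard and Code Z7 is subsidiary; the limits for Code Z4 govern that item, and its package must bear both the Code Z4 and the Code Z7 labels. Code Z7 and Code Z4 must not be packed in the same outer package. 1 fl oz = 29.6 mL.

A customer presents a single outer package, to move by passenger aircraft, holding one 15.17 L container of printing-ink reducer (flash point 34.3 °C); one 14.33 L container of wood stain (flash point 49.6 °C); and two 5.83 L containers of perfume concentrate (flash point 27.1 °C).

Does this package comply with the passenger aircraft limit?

Yes

Printing-ink reducer: flash point 34.3 °C < 60 °C → Code Z5 (Flammable Liquid).
With flash point 49.6 °C (< 60 °C), the wood stain falls in Code Z5.
With flash point 27.1 °C (< 60 °C), the perfume concentrate falls in Code Z5.
Total Code Z5: 15.17 L + 14.33 L + (two 5.83 L containers = 11.66 L) = 41.16 L.
41.16 L is within the passenger aircraft limit of 50 L for Code Z5.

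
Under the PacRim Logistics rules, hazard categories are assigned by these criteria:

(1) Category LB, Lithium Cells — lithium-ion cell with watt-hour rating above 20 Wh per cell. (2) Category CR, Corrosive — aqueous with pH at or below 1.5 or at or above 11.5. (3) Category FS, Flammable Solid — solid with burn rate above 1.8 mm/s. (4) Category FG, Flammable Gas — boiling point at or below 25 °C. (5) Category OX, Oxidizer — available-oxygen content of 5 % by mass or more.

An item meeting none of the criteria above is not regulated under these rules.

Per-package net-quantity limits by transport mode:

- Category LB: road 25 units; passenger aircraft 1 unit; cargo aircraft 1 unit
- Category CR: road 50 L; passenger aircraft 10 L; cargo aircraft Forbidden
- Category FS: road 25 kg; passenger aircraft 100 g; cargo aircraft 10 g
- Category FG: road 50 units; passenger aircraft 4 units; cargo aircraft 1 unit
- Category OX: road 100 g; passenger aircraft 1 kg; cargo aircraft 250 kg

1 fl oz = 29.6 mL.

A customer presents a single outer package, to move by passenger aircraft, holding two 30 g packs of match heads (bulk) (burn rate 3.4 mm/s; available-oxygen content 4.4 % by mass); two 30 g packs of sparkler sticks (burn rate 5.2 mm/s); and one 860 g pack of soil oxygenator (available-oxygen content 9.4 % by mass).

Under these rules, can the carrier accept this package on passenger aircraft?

The match heads (bulk) have burn rate 3.4 mm/s, which is > 1.8 mm/s, so they are Category FS (Flammable Solid).
Burn rate 5.2 mm/s meets the Category FS criterion (Flammable Solid), so the sparkler sticks are Category FS.
The soil oxygenator has available-oxygen content 9.4 % by mass, which is ≥ 5 % by mass, so it is Category OX (Oxidizer).
Total Category FS: (two 30 g packs = 60 g) + (two 30 g packs = 60 g) = 120 g.
120 g exceeds the passenger aircraft limit of 100 g for Category FS.
Category OX quantity: 860 g.
860 g ≤ 1 kg (passenger aircraft limit, Category OX) — within limit.

No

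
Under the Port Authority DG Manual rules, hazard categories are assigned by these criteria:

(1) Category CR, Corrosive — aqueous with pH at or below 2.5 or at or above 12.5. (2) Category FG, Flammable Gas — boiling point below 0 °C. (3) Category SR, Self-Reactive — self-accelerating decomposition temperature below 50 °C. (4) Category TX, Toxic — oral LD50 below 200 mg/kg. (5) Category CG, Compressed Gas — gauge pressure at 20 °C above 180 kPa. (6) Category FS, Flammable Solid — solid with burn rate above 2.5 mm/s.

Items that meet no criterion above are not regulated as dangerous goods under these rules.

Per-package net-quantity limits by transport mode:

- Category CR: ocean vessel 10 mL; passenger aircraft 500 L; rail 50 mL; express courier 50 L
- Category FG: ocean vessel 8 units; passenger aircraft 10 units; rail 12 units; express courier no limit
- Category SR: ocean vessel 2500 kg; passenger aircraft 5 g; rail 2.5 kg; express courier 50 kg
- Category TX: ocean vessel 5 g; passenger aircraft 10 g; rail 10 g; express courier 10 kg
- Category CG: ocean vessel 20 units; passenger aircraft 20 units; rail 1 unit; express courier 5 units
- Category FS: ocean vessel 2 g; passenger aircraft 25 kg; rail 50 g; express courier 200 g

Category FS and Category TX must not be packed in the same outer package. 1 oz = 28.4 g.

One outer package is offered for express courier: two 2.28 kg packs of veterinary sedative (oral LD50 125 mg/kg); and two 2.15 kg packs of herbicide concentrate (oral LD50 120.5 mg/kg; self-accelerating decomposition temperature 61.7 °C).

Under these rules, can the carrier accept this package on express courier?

Veterinary sedative: oral LD50 125 mg/kg < 200 mg/kg → Category TX (Toxic).
The herbicide concentrate has oral LD50 120.5 mg/kg, which is < 200 mg/kg, so it is Category TX (Toxic).
Total Category TX: (two 2.28 kg packs = 4.56 kg) + (two 2.15 kg packs = 4.3 kg) = 8.86 kg.
8.86 kg ≤ 10 kg (express courier limit, Category TX) — within limit.

Yes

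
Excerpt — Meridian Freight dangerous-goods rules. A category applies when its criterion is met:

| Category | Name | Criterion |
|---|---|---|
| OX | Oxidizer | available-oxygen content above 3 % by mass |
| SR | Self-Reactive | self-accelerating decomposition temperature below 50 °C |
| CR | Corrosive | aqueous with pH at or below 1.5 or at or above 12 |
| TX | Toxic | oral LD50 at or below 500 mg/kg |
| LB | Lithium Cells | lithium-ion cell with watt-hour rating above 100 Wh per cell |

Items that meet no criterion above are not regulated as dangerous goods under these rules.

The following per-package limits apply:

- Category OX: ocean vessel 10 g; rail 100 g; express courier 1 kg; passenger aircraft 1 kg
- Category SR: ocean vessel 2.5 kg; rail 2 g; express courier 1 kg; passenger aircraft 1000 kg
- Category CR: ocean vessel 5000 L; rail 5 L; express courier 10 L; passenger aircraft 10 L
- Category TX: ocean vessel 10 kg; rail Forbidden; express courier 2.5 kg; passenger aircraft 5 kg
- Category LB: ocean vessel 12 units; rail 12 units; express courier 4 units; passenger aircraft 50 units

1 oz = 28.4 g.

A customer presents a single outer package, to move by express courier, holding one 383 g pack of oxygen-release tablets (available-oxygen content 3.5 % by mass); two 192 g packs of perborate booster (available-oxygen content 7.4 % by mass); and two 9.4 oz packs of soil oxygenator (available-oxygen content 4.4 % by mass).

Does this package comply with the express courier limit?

With available-oxygen content 3.5 % by mass (> 3 % by mass), the oxygen-release tablets fall in Category OX.
With available-oxygen content 7.4 % by mass (> 3 % by mass), the perborate booster falls in Category OX.
Available-oxygen content 4.4 % by mass meets the Category OX criterion (Oxidizer), so the soil oxygenator is Category OX.
Total Category OX: 383 g + (two 192 g packs = 384 g) + (two 9.4 oz packs = 533.92 g) = 1300.92 g.
1300.92 g > 1 kg (express courier limit, Category OX) — over the limit.

No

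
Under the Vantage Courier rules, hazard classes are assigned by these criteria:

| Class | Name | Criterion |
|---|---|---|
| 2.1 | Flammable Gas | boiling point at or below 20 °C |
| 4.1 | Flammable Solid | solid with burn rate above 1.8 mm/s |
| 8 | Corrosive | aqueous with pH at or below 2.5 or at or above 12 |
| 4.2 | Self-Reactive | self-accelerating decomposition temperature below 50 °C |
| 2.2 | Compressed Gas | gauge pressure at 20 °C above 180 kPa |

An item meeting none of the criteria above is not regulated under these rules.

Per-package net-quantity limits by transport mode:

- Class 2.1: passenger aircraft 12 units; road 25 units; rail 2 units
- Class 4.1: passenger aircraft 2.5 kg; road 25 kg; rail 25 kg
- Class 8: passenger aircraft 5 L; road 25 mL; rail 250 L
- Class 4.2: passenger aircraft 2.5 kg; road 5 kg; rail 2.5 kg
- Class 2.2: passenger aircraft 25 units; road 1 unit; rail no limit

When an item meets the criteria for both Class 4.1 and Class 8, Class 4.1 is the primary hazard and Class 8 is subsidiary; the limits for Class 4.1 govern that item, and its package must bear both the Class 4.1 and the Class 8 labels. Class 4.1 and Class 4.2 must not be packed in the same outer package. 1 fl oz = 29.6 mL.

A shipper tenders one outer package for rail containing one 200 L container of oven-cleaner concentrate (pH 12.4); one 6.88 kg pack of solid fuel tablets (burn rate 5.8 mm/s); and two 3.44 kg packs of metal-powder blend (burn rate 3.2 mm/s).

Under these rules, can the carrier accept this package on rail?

The oven-cleaner concentrate has pH 12.4, which is ≥ 12, so it is Class 8 (Corrosive).
Burn rate 5.8 mm/s meets the Class 4.1 criterion (Flammable Solid), so the solid fuel tablets are Class 4.1.
Metal-powder blend: burn rate 3.2 mm/s > 1.8 mm/s → Class 4.1 (Flammable Solid).
Total Class 4.1: 6.88 kg + (two 3.44 kg packs = 6.88 kg) = 13.76 kg.
13.76 kg is within the rail limit of 25 kg for Class 4.1.
Class 8 quantity: 200 L.
200 L is within the rail limit of 250 L for Class 8.
The segregation rule (Class 4.1 with Class 4.2) does not apply to Class 4.1 with Class 8.
Every hazard class is within its rail limit and no segregation rule is violated.

Yes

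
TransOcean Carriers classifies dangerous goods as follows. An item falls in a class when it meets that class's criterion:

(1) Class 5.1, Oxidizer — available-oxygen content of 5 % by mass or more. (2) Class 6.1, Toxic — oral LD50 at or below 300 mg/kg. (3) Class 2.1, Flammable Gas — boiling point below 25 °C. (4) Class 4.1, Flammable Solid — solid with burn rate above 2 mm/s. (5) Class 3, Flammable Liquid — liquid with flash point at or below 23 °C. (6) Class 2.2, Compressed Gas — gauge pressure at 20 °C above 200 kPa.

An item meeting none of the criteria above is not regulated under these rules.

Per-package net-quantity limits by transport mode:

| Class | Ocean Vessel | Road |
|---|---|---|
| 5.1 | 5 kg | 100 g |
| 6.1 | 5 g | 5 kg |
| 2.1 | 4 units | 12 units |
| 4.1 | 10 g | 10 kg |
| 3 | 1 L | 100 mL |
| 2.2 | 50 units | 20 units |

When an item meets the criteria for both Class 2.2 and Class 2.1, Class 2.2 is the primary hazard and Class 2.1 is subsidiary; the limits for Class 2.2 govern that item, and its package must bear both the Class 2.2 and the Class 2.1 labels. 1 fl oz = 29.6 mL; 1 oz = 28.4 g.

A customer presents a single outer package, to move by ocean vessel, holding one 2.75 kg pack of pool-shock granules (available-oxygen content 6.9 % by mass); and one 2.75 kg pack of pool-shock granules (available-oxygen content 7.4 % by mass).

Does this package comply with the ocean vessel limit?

No

Pool-shock granules: available-oxygen content 6.9 % by mass ≥ 5 % by mass → Class 5.1 (Oxidizer).
With available-oxygen content 7.4 % by mass (≥ 5 % by mass), the pool-shock granules fall in Class 5.1.
Total Class 5.1: 2.75 kg + 2.75 kg = 5.5 kg.
That exceeds the Class 5.1 ocean vessel limit of 5 kg.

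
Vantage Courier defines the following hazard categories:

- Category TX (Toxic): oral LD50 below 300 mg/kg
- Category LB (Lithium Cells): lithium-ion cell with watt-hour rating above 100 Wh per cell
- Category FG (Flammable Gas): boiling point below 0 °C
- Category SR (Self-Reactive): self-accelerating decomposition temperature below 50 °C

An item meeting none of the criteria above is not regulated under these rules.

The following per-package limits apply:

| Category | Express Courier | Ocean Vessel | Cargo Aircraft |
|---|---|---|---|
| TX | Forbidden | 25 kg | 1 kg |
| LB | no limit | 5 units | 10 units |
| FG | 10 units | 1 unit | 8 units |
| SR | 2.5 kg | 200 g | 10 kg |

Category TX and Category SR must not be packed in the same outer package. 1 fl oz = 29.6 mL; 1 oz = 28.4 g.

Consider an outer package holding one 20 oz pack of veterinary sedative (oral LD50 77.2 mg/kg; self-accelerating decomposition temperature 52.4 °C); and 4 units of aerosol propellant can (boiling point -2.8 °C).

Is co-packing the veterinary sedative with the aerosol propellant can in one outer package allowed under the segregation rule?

Yes

With oral LD50 77.2 mg/kg (< 300 mg/kg), the veterinary sedative falls in Category TX.
With boiling point -2.8 °C (< 0 °C), the aerosol propellant can falls in Category FG.
No segregation rule bars Category TX with Category FG.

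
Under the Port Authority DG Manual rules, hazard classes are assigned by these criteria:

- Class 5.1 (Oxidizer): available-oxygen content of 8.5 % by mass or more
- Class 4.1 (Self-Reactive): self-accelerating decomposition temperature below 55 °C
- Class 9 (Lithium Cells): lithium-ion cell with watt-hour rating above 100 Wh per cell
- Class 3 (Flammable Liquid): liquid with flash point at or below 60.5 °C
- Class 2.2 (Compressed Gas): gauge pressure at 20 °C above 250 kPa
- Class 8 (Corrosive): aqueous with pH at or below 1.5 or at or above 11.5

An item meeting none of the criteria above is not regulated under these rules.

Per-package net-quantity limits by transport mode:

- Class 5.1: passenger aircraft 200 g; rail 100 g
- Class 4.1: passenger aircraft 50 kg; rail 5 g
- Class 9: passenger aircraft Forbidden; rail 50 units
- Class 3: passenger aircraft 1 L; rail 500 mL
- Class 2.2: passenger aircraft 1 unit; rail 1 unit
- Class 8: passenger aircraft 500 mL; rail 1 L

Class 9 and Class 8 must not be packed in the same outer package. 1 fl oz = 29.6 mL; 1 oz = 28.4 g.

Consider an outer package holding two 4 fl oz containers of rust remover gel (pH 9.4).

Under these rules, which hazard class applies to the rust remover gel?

pH 9.4 is between 1.5 and 11.5, so Class 8 does not apply.
No criterion is met, so the item is not regulated.

Not regulated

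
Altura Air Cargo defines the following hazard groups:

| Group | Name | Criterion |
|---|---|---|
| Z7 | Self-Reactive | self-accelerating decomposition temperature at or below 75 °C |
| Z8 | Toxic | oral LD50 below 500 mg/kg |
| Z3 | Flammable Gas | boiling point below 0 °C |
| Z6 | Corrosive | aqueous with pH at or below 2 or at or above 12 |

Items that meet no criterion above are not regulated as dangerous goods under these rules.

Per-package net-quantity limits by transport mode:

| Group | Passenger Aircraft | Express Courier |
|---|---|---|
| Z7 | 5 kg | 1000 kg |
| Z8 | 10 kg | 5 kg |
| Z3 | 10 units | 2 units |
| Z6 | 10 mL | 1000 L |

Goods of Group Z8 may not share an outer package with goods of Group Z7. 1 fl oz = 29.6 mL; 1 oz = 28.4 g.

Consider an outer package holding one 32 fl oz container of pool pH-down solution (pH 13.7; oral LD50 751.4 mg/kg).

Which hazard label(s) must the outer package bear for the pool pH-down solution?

With pH 13.7 (≥ 12), the pool pH-down solution falls in Group Z6.
Only the Group Z6 label is required.

Group Z6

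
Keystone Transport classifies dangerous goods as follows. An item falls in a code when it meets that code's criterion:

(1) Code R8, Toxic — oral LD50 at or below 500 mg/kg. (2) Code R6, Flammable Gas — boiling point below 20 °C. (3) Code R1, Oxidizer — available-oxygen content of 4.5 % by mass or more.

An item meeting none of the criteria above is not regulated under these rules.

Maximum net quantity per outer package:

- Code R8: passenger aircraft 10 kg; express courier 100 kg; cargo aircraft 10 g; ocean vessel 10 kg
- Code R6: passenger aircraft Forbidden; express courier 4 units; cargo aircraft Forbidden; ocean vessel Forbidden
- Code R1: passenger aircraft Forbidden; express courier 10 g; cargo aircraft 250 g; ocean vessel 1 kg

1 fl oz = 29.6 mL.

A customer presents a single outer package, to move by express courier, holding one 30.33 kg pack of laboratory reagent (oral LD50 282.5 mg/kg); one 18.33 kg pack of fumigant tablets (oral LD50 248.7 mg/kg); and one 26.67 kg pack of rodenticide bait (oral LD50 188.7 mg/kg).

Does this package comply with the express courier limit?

Oral LD50 282.5 mg/kg meets the Code R8 criterion (Toxic), so the laboratory reagent is Code R8.
The fumigant tablets have oral LD50 248.7 mg/kg, which is ≤ 500 mg/kg, so they are Code R8 (Toxic).
Rodenticide bait: oral LD50 188.7 mg/kg ≤ 500 mg/kg → Code R8 (Toxic).
Code R8 net quantity: 30.33 kg + 18.33 kg + 26.67 kg = 75.33 kg.
That is within the Code R8 express courier limit of 100 kg.

Yes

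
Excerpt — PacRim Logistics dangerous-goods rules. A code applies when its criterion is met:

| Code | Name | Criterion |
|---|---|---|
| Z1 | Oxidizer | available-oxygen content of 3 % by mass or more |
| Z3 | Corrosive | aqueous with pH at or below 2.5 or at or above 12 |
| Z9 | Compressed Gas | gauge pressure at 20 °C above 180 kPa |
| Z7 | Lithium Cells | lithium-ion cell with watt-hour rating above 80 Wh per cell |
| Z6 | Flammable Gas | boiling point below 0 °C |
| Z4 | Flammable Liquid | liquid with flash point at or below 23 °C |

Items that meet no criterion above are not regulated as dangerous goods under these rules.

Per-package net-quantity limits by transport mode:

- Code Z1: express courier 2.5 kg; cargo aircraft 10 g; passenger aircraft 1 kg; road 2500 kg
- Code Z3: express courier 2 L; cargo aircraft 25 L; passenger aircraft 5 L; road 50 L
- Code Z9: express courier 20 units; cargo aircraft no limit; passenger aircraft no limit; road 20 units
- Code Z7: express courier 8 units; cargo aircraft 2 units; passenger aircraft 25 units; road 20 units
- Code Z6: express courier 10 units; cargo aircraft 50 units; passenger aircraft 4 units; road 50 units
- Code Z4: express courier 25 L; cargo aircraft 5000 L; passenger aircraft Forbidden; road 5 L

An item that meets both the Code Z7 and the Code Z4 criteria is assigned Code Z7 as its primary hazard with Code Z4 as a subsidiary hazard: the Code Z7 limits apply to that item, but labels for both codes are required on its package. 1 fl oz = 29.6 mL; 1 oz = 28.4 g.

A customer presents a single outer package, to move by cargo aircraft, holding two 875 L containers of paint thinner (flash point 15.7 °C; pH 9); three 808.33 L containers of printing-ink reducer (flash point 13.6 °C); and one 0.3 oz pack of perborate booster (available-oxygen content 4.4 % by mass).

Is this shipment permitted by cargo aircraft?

Yes

The paint thinner has flash point 15.7 °C, which is ≤ 23 °C, so it is Code Z4 (Flammable Liquid).
Printing-ink reducer: flash point 13.6 °C ≤ 23 °C → Code Z4 (Flammable Liquid).
The perborate booster has available-oxygen content 4.4 % by mass, which is ≥ 3 % by mass, so it is Code Z1 (Oxidizer).
Code Z1 quantity: one 0.3 oz pack = 8.52 g.
That is within the Code Z1 cargo aircraft limit of 10 g.
Code Z4 net quantity: (two 875 L containers = 1750 L) + (three 808.33 L containers = 2424.99 L) = 4174.99 L.
4174.99 L is within the cargo aircraft limit of 5000 L for Code Z4.
Every hazard code is within its cargo aircraft limit and no segregation rule is violated.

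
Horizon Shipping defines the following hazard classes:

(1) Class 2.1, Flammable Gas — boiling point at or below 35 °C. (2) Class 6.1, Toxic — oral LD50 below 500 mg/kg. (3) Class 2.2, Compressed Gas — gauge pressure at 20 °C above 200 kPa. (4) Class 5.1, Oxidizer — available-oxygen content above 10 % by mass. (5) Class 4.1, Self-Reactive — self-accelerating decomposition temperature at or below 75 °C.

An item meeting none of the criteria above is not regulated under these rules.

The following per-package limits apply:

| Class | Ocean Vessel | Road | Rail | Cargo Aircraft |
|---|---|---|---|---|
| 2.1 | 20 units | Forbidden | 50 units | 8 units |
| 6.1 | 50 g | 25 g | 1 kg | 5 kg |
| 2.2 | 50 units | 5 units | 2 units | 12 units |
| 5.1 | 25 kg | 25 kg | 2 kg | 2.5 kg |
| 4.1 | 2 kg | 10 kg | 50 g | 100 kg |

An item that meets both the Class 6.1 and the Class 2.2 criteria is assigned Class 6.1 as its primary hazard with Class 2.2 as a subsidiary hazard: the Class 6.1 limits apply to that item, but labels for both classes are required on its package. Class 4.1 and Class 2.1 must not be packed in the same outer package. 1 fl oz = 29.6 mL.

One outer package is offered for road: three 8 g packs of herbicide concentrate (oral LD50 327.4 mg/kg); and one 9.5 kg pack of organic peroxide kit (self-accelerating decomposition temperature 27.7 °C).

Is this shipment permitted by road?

Yes

With oral LD50 327.4 mg/kg (< 500 mg/kg), the herbicide concentrate falls in Class 6.1.
Organic peroxide kit: self-accelerating decomposition temperature 27.7 °C ≤ 75 °C → Class 4.1 (Self-Reactive).
Class 4.1 quantity: 9.5 kg.
That is within the Class 4.1 road limit of 10 kg.
Class 6.1 quantity: three 8 g packs = 24 g.
24 g is within the road limit of 25 g for Class 6.1.
The segregation rule (Class 4.1 with Class 2.1) does not apply to Class 4.1 with Class 6.1.
Every hazard class is within its road limit and no segregation rule is violated.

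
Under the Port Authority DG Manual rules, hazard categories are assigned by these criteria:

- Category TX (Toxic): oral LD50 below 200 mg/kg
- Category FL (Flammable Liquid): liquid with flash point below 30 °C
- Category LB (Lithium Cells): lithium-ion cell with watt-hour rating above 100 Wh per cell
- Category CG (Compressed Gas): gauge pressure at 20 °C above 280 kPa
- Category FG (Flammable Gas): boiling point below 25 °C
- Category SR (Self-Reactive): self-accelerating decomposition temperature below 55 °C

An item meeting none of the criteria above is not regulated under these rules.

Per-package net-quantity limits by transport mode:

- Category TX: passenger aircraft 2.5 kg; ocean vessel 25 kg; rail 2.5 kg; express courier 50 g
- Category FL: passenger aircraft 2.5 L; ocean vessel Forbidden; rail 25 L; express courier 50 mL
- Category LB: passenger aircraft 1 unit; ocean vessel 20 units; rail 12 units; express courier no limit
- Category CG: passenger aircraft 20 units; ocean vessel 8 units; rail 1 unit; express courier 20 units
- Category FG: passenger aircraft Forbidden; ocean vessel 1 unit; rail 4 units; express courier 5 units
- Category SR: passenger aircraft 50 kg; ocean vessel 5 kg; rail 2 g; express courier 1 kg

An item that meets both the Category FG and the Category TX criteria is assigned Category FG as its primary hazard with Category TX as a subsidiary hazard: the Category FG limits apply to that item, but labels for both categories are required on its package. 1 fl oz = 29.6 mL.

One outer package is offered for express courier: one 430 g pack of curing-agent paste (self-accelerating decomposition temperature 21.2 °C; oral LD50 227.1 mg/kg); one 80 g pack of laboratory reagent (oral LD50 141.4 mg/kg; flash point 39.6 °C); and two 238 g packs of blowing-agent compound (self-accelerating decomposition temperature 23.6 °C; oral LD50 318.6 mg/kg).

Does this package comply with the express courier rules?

No

Self-accelerating decomposition temperature 21.2 °C meets the Category SR criterion (Self-Reactive), so the curing-agent paste is Category SR.
Laboratory reagent: oral LD50 141.4 mg/kg < 200 mg/kg → Category TX (Toxic).
The blowing-agent compound has self-accelerating decomposition temperature 23.6 °C, which is < 55 °C, so it is Category SR (Self-Reactive).
Total Category SR: 430 g + (two 238 g packs = 476 g) = 906 g.
906 g is within the express courier limit of 1 kg for Category SR.
Category TX quantity: 80 g.
80 g exceeds the express courier limit of 50 g for Category TX.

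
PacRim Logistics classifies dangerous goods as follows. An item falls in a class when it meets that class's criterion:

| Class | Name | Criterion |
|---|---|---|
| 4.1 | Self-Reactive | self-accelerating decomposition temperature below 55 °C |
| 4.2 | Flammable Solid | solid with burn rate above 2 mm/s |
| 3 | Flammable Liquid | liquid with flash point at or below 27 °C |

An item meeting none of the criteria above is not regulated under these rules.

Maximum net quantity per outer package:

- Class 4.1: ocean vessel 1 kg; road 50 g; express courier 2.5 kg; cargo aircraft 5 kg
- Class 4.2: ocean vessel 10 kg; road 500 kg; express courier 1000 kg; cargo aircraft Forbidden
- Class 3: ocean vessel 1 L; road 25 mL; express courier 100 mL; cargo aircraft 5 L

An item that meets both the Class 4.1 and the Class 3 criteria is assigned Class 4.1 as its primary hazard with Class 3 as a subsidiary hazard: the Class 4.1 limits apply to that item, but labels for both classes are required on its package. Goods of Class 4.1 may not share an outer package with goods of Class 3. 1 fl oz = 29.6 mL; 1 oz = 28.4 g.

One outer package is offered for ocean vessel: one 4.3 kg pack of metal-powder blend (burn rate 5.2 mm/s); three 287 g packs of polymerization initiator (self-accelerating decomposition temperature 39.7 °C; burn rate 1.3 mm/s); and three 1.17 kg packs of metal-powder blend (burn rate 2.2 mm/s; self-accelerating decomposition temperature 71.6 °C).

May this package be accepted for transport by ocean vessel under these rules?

The metal-powder blend has burn rate 5.2 mm/s, which is > 2 mm/s, so it is Class 4.2 (Flammable Solid).
The polymerization initiator has self-accelerating decomposition temperature 39.7 °C, which is < 55 °C, so it is Class 4.1 (Self-Reactive).
Burn rate 2.2 mm/s meets the Class 4.2 criterion (Flammable Solid), so the metal-powder blend is Class 4.2.
Class 4.1 quantity: three 287 g packs = 861 g.
That is within the Class 4.1 ocean vessel limit of 1 kg.
Class 4.2 net quantity: 4.3 kg + (three 1.17 kg packs = 3.51 kg) = 7.81 kg.
7.81 kg is within the ocean vessel limit of 10 kg for Class 4.2.
The segregation rule (Class 4.1 with Class 3) does not apply to Class 4.1 with Class 4.2.
Every hazard class is within its ocean vessel limit and no segregation rule is violated.

Yes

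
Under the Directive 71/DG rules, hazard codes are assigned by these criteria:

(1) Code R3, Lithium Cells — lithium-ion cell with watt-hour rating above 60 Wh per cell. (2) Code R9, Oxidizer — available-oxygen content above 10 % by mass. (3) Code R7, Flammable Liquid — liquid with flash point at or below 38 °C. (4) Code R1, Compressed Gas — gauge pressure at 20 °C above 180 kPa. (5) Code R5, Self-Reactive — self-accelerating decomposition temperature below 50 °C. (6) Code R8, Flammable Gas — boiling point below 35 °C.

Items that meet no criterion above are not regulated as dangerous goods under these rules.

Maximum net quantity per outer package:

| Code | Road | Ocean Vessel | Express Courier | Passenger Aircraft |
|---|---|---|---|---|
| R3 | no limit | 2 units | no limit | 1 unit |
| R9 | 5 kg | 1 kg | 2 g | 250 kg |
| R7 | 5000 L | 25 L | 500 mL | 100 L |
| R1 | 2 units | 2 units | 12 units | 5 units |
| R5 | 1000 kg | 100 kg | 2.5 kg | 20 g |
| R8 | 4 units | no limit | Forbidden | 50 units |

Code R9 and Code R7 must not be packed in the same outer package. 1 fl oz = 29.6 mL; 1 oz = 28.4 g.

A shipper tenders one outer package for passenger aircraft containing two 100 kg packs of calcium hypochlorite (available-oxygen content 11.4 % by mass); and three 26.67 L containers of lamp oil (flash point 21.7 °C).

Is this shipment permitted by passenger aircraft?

No

Available-oxygen content 11.4 % by mass meets the Code R9 criterion (Oxidizer), so the calcium hypochlorite is Code R9.
With flash point 21.7 °C (≤ 38 °C), the lamp oil falls in Code R7.
Code R9 quantity: two 100 kg packs = 200 kg.
200 kg is within the passenger aircraft limit of 250 kg for Code R9.
Code R7 quantity: three 26.67 L containers = 80.01 L.
80.01 L ≤ 100 L (passenger aircraft limit, Code R7) — within limit.
Code R9 and Code R7 may not share an outer package.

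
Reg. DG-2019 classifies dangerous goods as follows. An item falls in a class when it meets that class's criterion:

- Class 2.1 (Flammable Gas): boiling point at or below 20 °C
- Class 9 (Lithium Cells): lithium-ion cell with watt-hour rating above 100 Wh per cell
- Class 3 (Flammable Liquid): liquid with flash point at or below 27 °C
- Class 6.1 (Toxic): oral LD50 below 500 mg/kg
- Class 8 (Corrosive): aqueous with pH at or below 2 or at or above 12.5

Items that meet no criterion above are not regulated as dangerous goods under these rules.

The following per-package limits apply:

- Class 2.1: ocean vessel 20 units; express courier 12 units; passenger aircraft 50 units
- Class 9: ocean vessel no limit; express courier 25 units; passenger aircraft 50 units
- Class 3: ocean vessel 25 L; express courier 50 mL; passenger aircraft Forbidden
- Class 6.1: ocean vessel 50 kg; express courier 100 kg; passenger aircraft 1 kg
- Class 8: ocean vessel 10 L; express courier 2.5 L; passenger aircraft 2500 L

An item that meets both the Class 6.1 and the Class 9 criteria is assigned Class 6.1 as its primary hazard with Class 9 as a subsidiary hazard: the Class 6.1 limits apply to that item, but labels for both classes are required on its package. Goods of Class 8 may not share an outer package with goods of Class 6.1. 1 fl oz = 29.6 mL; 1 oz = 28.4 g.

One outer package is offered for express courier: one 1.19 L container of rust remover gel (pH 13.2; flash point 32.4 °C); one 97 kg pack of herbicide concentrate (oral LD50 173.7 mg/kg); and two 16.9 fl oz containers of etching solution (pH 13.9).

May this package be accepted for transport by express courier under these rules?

No

The rust remover gel has pH 13.2, which is ≥ 12.5, so it is Class 8 (Corrosive).
With oral LD50 173.7 mg/kg (< 500 mg/kg), the herbicide concentrate falls in Class 6.1.
Etching solution: pH 13.9 ≥ 12.5 → Class 8 (Corrosive).
Class 8 net quantity: 1.19 L + (two 16.9 fl oz containers = 1000.48 mL) = 2190.48 mL.
That is within the Class 8 express courier limit of 2.5 L.
Class 6.1 quantity: 97 kg.
That is within the Class 6.1 express courier limit of 100 kg.
Class 8 and Class 6.1 may not share an outer package.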